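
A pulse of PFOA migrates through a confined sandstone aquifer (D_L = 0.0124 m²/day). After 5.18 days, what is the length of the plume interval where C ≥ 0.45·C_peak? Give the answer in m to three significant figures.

0.906 m

The plume is Gaussian with σ = √(2Dt) = √(2 × 0.0124 × 5.18) = 0.3584 m.
C/C_peak = exp(−Δx²/(2σ²)) = 0.45 ⇒ Δx = σ·√(−2 ln 0.45) = 0.3584 × 1.264 = 0.4530 m.
Width = 2Δx = 0.906 m.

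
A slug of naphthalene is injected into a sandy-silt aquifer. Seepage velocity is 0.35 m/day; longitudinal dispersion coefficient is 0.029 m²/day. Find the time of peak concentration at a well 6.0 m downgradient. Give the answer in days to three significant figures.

For the 1D instantaneous-source solution, setting ∂C/∂t = 0 at fixed x gives v²t² + 2Dt − x² = 0, so t = (√(D² + v²x²) − D)/v².
√(D² + v²x²) = √(0.029² + 0.35² × 6.0²) = 2.100; v² = 0.1225.
t = (2.100 − 0.029)/0.1225 = 16.9 days (vs. the pure-advection estimate x/v = 17.1 d).

16.9 days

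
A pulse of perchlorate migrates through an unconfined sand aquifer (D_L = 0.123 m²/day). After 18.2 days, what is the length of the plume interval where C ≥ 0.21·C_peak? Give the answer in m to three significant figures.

The plume is Gaussian with σ = √(2Dt) = √(2 × 0.123 × 18.2) = 2.116 m.
C/C_peak = exp(−Δx²/(2σ²)) = 0.21 ⇒ Δx = σ·√(−2 ln 0.21) = 2.116 × 1.767 = 3.739 m.
Width = 2Δx = 7.48 m.

7.48 m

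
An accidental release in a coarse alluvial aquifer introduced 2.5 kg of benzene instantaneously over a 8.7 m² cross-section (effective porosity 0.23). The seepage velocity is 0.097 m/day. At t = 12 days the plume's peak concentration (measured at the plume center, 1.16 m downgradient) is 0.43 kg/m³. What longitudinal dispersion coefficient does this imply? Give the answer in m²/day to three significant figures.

At the plume center C_max = M/(n_e·A·√(4πDt)), so D = M²/(4πt·(n_e·A·C_max)²).
n_e·A·C_max = 0.23 × 8.7 × 0.43 = 0.8604 kg/m.
D = 2.5²/(4π × 12 × 0.8604²) = 0.0560 m²/day.

0.0560 m²/day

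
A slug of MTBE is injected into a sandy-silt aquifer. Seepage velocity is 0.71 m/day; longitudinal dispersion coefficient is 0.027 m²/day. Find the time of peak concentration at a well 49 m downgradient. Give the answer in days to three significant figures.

For the 1D instantaneous-source solution, setting ∂C/∂t = 0 at fixed x gives v²t² + 2Dt − x² = 0, so t = (√(D² + v²x²) − D)/v².
√(D² + v²x²) = √(0.027² + 0.71² × 49²) = 34.79; v² = 0.5041.
t = (34.79 − 0.027)/0.5041 = 69.0 days (vs. the pure-advection estimate x/v = 69.0 d).

69.0 days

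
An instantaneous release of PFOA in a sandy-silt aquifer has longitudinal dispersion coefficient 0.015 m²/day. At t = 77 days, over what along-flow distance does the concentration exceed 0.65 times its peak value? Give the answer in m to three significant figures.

The plume is Gaussian with σ = √(2Dt) = √(2 × 0.015 × 77) = 1.520 m.
C/C_peak = exp(−Δx²/(2σ²)) = 0.65 ⇒ Δx = σ·√(−2 ln 0.65) = 1.520 × 0.9282 = 1.411 m.
Width = 2Δx = 2.82 m.

2.82 m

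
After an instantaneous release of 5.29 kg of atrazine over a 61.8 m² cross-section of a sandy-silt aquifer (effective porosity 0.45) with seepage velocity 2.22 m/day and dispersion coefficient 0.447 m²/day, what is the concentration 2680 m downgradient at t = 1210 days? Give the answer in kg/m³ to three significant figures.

For an instantaneous plane source, C(x,t) = M/(n_e·A·√(4πDt)) · exp(−(x−vt)²/(4Dt)), with n_e·A the pore (flow) area.
Plume center vt = 2.22 × 1210 = 2686.2 m, so the well at 2680 m is 6.2 m upgradient of the peak.
√(4πDt) = 82.44 m, giving peak height M/(n_e·A·√(4πDt)) = 5.29/(0.45 × 61.8 × 82.44) = 0.002307 kg/m³.
(x−vt)²/(4Dt) = (-6.2)²/(4 × 0.447 × 1210) = 0.01777; exp(−0.01777) = 0.9824.
C = 0.002307 × 0.9824 = 0.00227 kg/m³.

0.00227 kg/m³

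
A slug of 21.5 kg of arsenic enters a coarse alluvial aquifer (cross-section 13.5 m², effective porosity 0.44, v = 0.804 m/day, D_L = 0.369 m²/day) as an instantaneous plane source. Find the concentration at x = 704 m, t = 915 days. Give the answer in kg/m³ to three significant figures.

0.0265 kg/m³

For an instantaneous plane source, C(x,t) = M/(n_e·A·√(4πDt)) · exp(−(x−vt)²/(4Dt)), with n_e·A the pore (flow) area.
Plume center vt = 0.804 × 915 = 735.66 m, so the well at 704 m is 31.66 m upgradient of the peak.
√(4πDt) = 65.14 m, giving peak height M/(n_e·A·√(4πDt)) = 21.5/(0.44 × 13.5 × 65.14) = 0.05557 kg/m³.
(x−vt)²/(4Dt) = (-31.66)²/(4 × 0.369 × 915) = 0.7422; exp(−0.7422) = 0.4761.
C = 0.05557 × 0.4761 = 0.0265 kg/m³.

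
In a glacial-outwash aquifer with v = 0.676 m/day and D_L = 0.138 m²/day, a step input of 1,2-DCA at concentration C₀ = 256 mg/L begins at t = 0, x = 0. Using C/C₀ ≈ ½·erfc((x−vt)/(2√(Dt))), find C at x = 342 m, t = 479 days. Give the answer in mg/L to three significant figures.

For a continuous step input, C/C₀ ≈ ½·erfc((x−vt)/(2√(Dt))).
vt = 0.676 × 479 = 323.804 m and 2√(Dt) = 2√(0.138 × 479) = 16.26 m.
Argument (x−vt)/(2√(Dt)) = (342 − 323.804)/16.26 = 1.119; ½·erfc(1.119) = 0.05677.
C = 256 × 0.05677 = 14.5 mg/L.

14.5 mg/L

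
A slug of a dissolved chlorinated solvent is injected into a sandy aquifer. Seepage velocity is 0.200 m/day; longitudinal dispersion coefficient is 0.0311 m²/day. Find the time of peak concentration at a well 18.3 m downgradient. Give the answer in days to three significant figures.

For the 1D instantaneous-source solution, setting ∂C/∂t = 0 at fixed x gives v²t² + 2Dt − x² = 0, so t = (√(D² + v²x²) − D)/v².
√(D² + v²x²) = √(0.0311² + 0.200² × 18.3²) = 3.660; v² = 0.04.
t = (3.660 − 0.0311)/0.04 = 90.7 days (vs. the pure-advection estimate x/v = 91.5 d).

90.7 days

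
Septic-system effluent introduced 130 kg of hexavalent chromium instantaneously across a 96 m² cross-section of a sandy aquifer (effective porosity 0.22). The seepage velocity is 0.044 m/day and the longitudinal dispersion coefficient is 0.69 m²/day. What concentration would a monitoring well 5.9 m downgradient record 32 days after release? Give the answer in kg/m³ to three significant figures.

0.294 kg/m³

For an instantaneous plane source, C(x,t) = M/(n_e·A·√(4πDt)) · exp(−(x−vt)²/(4Dt)), with n_e·A the pore (flow) area.
Plume center vt = 0.044 × 32 = 1.408 m, so the well at 5.9 m is 4.492 m downgradient of the peak.
√(4πDt) = 16.66 m, giving peak height M/(n_e·A·√(4πDt)) = 130/(0.22 × 96 × 16.66) = 0.3695 kg/m³.
(x−vt)²/(4Dt) = (4.492)²/(4 × 0.69 × 32) = 0.2285; exp(−0.2285) = 0.7957.
C = 0.3695 × 0.7957 = 0.294 kg/m³.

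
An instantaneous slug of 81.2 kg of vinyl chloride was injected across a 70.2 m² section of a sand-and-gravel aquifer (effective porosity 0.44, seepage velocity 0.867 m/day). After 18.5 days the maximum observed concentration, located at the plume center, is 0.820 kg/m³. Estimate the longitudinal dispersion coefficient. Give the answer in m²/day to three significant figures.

0.0442 m²/day

At the plume center C_max = M/(n_e·A·√(4πDt)), so D = M²/(4πt·(n_e·A·C_max)²).
n_e·A·C_max = 0.44 × 70.2 × 0.820 = 25.33 kg/m.
D = 81.2²/(4π × 18.5 × 25.33²) = 0.0442 m²/day.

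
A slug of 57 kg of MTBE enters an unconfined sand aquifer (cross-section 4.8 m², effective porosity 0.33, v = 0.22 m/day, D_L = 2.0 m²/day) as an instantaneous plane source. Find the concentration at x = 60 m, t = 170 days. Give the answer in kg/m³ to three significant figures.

For an instantaneous plane source, C(x,t) = M/(n_e·A·√(4πDt)) · exp(−(x−vt)²/(4Dt)), with n_e·A the pore (flow) area.
Plume center vt = 0.22 × 170 = 37.4 m, so the well at 60 m is 22.6 m downgradient of the peak.
√(4πDt) = 65.36 m, giving peak height M/(n_e·A·√(4πDt)) = 57/(0.33 × 4.8 × 65.36) = 0.5506 kg/m³.
(x−vt)²/(4Dt) = (22.6)²/(4 × 2.0 × 170) = 0.3756; exp(−0.3756) = 0.6869.
C = 0.5506 × 0.6869 = 0.378 kg/m³.

0.378 kg/m³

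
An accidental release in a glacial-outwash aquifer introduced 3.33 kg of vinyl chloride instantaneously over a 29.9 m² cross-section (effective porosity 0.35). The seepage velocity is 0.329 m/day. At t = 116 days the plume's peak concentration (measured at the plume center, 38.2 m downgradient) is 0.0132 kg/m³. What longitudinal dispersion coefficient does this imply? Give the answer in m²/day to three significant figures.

0.399 m²/day

At the plume center C_max = M/(n_e·A·√(4πDt)), so D = M²/(4πt·(n_e·A·C_max)²).
n_e·A·C_max = 0.35 × 29.9 × 0.0132 = 0.1381 kg/m.
D = 3.33²/(4π × 116 × 0.1381²) = 0.399 m²/day.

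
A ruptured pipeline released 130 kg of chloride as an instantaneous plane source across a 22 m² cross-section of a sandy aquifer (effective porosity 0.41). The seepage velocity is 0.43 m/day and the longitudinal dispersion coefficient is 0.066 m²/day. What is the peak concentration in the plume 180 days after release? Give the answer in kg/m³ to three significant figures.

The peak of an instantaneous 1D plume sits at x = vt; there the Gaussian factor is 1 and C_max = M/(n_e·A·√(4πDt)), where n_e·A is the pore area the mass is dissolved in.
√(4πDt) = √(4π × 0.066 × 180) = 12.22 m, so C_max = 130/(0.41 × 22 × 12.22) = 1.18 kg/m³.

1.18 kg/m³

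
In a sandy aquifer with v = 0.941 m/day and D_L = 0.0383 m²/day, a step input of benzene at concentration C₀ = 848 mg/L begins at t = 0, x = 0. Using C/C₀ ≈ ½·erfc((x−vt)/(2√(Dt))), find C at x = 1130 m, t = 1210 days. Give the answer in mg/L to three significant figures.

691 mg/L

For a continuous step input, C/C₀ ≈ ½·erfc((x−vt)/(2√(Dt))).
vt = 0.941 × 1210 = 1138.61 m and 2√(Dt) = 2√(0.0383 × 1210) = 13.62 m.
Argument (x−vt)/(2√(Dt)) = (1130 − 1138.61)/13.62 = -0.6322; ½·erfc(-0.6322) = 0.8144.
C = 848 × 0.8144 = 691 mg/L.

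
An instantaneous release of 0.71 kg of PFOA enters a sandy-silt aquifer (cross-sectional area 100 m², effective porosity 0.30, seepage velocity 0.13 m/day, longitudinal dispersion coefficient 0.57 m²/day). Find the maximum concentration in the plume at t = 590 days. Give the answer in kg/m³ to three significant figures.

The peak of an instantaneous 1D plume sits at x = vt; there the Gaussian factor is 1 and C_max = M/(n_e·A·√(4πDt)), where n_e·A is the pore area the mass is dissolved in.
√(4πDt) = √(4π × 0.57 × 590) = 65.01 m, so C_max = 0.71/(0.30 × 100 × 65.01) = 0.000364 kg/m³.

0.000364 kg/m³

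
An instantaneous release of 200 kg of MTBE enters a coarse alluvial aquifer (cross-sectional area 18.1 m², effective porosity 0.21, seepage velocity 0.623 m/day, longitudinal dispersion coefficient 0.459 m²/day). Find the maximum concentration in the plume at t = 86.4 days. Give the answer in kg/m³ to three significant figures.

The peak of an instantaneous 1D plume sits at x = vt; there the Gaussian factor is 1 and C_max = M/(n_e·A·√(4πDt)), where n_e·A is the pore area the mass is dissolved in.
√(4πDt) = √(4π × 0.459 × 86.4) = 22.32 m, so C_max = 200/(0.21 × 18.1 × 22.32) = 2.36 kg/m³.

2.36 kg/m³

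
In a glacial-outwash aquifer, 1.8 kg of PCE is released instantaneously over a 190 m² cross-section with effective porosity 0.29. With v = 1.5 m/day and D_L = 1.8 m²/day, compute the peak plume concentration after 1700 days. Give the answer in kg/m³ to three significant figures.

The peak of an instantaneous 1D plume sits at x = vt; there the Gaussian factor is 1 and C_max = M/(n_e·A·√(4πDt)), where n_e·A is the pore area the mass is dissolved in.
√(4πDt) = √(4π × 1.8 × 1700) = 196.1 m, so C_max = 1.8/(0.29 × 190 × 196.1) = 0.000167 kg/m³.

0.000167 kg/m³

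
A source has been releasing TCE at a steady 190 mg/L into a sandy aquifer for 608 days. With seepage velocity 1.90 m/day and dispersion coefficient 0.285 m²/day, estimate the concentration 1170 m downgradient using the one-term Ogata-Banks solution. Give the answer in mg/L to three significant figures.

40.5 mg/L

For a continuous step input, C/C₀ ≈ ½·erfc((x−vt)/(2√(Dt))).
vt = 1.90 × 608 = 1155.2 m and 2√(Dt) = 2√(0.285 × 608) = 26.33 m.
Argument (x−vt)/(2√(Dt)) = (1170 − 1155.2)/26.33 = 0.5621; ½·erfc(0.5621) = 0.2133.
C = 190 × 0.2133 = 40.5 mg/L.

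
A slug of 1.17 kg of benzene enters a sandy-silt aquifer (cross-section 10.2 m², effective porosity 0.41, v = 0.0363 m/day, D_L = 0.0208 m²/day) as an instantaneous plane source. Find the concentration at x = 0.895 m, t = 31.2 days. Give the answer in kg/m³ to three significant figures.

0.0959 kg/m³

For an instantaneous plane source, C(x,t) = M/(n_e·A·√(4πDt)) · exp(−(x−vt)²/(4Dt)), with n_e·A the pore (flow) area.
Plume center vt = 0.0363 × 31.2 = 1.13256 m, so the well at 0.895 m is 0.23756 m upgradient of the peak.
√(4πDt) = 2.856 m, giving peak height M/(n_e·A·√(4πDt)) = 1.17/(0.41 × 10.2 × 2.856) = 0.09796 kg/m³.
(x−vt)²/(4Dt) = (-0.23756)²/(4 × 0.0208 × 31.2) = 0.02174; exp(−0.02174) = 0.9785.
C = 0.09796 × 0.9785 = 0.0959 kg/m³.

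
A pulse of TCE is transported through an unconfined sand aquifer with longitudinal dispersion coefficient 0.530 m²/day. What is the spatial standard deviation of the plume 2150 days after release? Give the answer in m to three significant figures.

47.7 m

Dispersive spreading gives a Gaussian with σ² = 2Dt; advection only shifts the center.
σ = √(2 × 0.530 × 2150) = 47.7 m.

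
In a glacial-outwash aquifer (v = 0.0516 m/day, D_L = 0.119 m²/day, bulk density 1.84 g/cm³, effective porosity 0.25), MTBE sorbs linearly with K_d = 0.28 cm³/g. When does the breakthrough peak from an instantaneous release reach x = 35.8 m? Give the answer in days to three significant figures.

Retardation factor R = 1 + ρ_b·K_d/n = 1 + 1.84 × 0.28/0.25 = 3.061.
Sorption retards both mechanisms: v_R = v/R = 0.01686 m/day, D_R = D/R = 0.03888 m²/day.
Peak time from v_R²t² + 2D_R t − x² = 0: t = (√(D_R² + v_R²x²) − D_R)/v_R².
√(D_R² + v_R²x²) = √(0.03888² + 0.01686² × 35.8²) = 0.6048; v_R² = 0.0002843.
t = (0.6048 − 0.03888)/0.0002843 = 1990 days.

1990 days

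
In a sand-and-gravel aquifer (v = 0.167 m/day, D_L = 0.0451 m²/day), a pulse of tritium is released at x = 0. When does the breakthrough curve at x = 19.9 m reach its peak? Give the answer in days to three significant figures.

118 days

For the 1D instantaneous-source solution, setting ∂C/∂t = 0 at fixed x gives v²t² + 2Dt − x² = 0, so t = (√(D² + v²x²) − D)/v².
√(D² + v²x²) = √(0.0451² + 0.167² × 19.9²) = 3.324; v² = 0.027889.
t = (3.324 − 0.0451)/0.027889 = 118 days (vs. the pure-advection estimate x/v = 119 d).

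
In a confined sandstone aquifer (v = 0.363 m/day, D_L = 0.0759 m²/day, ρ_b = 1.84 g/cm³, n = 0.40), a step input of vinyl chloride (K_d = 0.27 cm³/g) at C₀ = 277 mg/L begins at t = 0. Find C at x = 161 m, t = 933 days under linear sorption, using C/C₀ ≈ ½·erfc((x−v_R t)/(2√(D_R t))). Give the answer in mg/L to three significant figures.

Retardation factor R = 1 + ρ_b·K_d/n = 1 + 1.84 × 0.27/0.40 = 2.242.
Sorption retards both mechanisms: v_R = v/R = 0.1619 m/day, D_R = D/R = 0.03385 m²/day.
v_R·t = 0.1619 × 933 = 151.0527 m; 2√(D_R t) = 11.24 m; argument = (161 − 151.0527)/11.24 = 0.8850.
C = C₀ × ½·erfc(0.8850) = 277 × 0.1054 = 29.2 mg/L.

29.2 mg/L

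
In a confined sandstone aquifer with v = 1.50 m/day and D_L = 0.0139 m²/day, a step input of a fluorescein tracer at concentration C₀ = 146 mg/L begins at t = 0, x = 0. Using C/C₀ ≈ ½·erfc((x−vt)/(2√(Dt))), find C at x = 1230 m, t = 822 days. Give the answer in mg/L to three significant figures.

For a continuous step input, C/C₀ ≈ ½·erfc((x−vt)/(2√(Dt))).
vt = 1.50 × 822 = 1233 m and 2√(Dt) = 2√(0.0139 × 822) = 6.760 m.
Argument (x−vt)/(2√(Dt)) = (1230 − 1233)/6.760 = -0.4438; ½·erfc(-0.4438) = 0.7349.
C = 146 × 0.7349 = 107 mg/L.

107 mg/L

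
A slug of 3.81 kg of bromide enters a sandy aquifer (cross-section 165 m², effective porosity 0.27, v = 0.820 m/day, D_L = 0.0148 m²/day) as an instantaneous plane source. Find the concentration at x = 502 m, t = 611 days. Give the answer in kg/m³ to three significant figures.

For an instantaneous plane source, C(x,t) = M/(n_e·A·√(4πDt)) · exp(−(x−vt)²/(4Dt)), with n_e·A the pore (flow) area.
Plume center vt = 0.820 × 611 = 501.02 m, so the well at 502 m is 0.98 m downgradient of the peak.
√(4πDt) = 10.66 m, giving peak height M/(n_e·A·√(4πDt)) = 3.81/(0.27 × 165 × 10.66) = 0.008023 kg/m³.
(x−vt)²/(4Dt) = (0.98)²/(4 × 0.0148 × 611) = 0.02655; exp(−0.02655) = 0.9738.
C = 0.008023 × 0.9738 = 0.00781 kg/m³.

0.00781 kg/m³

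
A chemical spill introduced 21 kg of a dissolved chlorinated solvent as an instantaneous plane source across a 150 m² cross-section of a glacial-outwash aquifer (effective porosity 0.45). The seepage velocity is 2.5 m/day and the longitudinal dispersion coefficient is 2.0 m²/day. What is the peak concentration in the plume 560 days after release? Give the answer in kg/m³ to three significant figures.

0.00262 kg/m³

The peak of an instantaneous 1D plume sits at x = vt; there the Gaussian factor is 1 and C_max = M/(n_e·A·√(4πDt)), where n_e·A is the pore area the mass is dissolved in.
√(4πDt) = √(4π × 2.0 × 560) = 118.6 m, so C_max = 21/(0.45 × 150 × 118.6) = 0.00262 kg/m³.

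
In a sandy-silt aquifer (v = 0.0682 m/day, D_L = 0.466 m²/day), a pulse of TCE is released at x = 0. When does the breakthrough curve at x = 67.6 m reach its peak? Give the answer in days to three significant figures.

For the 1D instantaneous-source solution, setting ∂C/∂t = 0 at fixed x gives v²t² + 2Dt − x² = 0, so t = (√(D² + v²x²) − D)/v².
√(D² + v²x²) = √(0.466² + 0.0682² × 67.6²) = 4.634; v² = 0.00465124.
t = (4.634 − 0.466)/0.00465124 = 896 days (vs. the pure-advection estimate x/v = 991 d).

896 days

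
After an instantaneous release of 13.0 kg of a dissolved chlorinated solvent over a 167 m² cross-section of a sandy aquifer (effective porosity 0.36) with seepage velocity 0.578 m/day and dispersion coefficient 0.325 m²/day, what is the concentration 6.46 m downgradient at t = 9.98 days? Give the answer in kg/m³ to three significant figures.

0.0326 kg/m³

For an instantaneous plane source, C(x,t) = M/(n_e·A·√(4πDt)) · exp(−(x−vt)²/(4Dt)), with n_e·A the pore (flow) area.
Plume center vt = 0.578 × 9.98 = 5.76844 m, so the well at 6.46 m is 0.69156 m downgradient of the peak.
√(4πDt) = 6.384 m, giving peak height M/(n_e·A·√(4πDt)) = 13.0/(0.36 × 167 × 6.384) = 0.03387 kg/m³.
(x−vt)²/(4Dt) = (0.69156)²/(4 × 0.325 × 9.98) = 0.03686; exp(−0.03686) = 0.9638.
C = 0.03387 × 0.9638 = 0.0326 kg/m³.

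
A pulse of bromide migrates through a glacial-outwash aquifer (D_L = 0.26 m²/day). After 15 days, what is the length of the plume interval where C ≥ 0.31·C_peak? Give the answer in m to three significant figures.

The plume is Gaussian with σ = √(2Dt) = √(2 × 0.26 × 15) = 2.793 m.
C/C_peak = exp(−Δx²/(2σ²)) = 0.31 ⇒ Δx = σ·√(−2 ln 0.31) = 2.793 × 1.530 = 4.273 m.
Width = 2Δx = 8.55 m.

8.55 m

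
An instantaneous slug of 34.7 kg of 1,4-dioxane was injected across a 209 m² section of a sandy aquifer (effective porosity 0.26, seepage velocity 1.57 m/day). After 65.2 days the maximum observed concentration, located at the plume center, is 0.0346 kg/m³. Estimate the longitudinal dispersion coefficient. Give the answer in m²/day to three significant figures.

At the plume center C_max = M/(n_e·A·√(4πDt)), so D = M²/(4πt·(n_e·A·C_max)²).
n_e·A·C_max = 0.26 × 209 × 0.0346 = 1.880 kg/m.
D = 34.7²/(4π × 65.2 × 1.880²) = 0.416 m²/day.

0.416 m²/day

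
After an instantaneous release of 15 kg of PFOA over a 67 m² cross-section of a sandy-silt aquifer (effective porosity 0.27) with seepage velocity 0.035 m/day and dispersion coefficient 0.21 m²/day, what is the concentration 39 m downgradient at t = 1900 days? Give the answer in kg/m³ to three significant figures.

For an instantaneous plane source, C(x,t) = M/(n_e·A·√(4πDt)) · exp(−(x−vt)²/(4Dt)), with n_e·A the pore (flow) area.
Plume center vt = 0.035 × 1900 = 66.5 m, so the well at 39 m is 27.5 m upgradient of the peak.
√(4πDt) = 70.81 m, giving peak height M/(n_e·A·√(4πDt)) = 15/(0.27 × 67 × 70.81) = 0.01171 kg/m³.
(x−vt)²/(4Dt) = (-27.5)²/(4 × 0.21 × 1900) = 0.4738; exp(−0.4738) = 0.6226.
C = 0.01171 × 0.6226 = 0.00729 kg/m³.

0.00729 kg/m³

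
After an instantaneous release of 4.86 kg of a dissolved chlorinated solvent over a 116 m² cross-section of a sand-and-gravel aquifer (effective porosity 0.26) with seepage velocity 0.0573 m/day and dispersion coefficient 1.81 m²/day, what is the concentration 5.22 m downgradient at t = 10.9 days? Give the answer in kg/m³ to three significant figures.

For an instantaneous plane source, C(x,t) = M/(n_e·A·√(4πDt)) · exp(−(x−vt)²/(4Dt)), with n_e·A the pore (flow) area.
Plume center vt = 0.0573 × 10.9 = 0.62457 m, so the well at 5.22 m is 4.59543 m downgradient of the peak.
√(4πDt) = 15.75 m, giving peak height M/(n_e·A·√(4πDt)) = 4.86/(0.26 × 116 × 15.75) = 0.01023 kg/m³.
(x−vt)²/(4Dt) = (4.59543)²/(4 × 1.81 × 10.9) = 0.2676; exp(−0.2676) = 0.7652.
C = 0.01023 × 0.7652 = 0.00783 kg/m³.

0.00783 kg/m³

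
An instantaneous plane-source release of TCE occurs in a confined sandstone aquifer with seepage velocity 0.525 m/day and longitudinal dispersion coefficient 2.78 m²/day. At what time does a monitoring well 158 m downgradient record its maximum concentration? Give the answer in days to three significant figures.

291 days

For the 1D instantaneous-source solution, setting ∂C/∂t = 0 at fixed x gives v²t² + 2Dt − x² = 0, so t = (√(D² + v²x²) − D)/v².
√(D² + v²x²) = √(2.78² + 0.525² × 158²) = 83.00; v² = 0.275625.
t = (83.00 − 2.78)/0.275625 = 291 days (vs. the pure-advection estimate x/v = 301 d).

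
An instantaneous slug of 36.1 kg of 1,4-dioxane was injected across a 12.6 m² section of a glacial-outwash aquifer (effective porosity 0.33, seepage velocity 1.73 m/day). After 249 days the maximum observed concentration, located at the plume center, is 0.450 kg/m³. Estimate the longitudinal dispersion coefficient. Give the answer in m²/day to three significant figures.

At the plume center C_max = M/(n_e·A·√(4πDt)), so D = M²/(4πt·(n_e·A·C_max)²).
n_e·A·C_max = 0.33 × 12.6 × 0.450 = 1.871 kg/m.
D = 36.1²/(4π × 249 × 1.871²) = 0.119 m²/day.

0.119 m²/day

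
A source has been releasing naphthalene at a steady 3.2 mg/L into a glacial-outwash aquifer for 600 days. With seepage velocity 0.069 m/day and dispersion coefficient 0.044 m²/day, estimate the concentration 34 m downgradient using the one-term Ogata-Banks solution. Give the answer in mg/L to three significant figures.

For a continuous step input, C/C₀ ≈ ½·erfc((x−vt)/(2√(Dt))).
vt = 0.069 × 600 = 41.4 m and 2√(Dt) = 2√(0.044 × 600) = 10.28 m.
Argument (x−vt)/(2√(Dt)) = (34 − 41.4)/10.28 = -0.7198; ½·erfc(-0.7198) = 0.8456.
C = 3.2 × 0.8456 = 2.71 mg/L.

2.71 mg/L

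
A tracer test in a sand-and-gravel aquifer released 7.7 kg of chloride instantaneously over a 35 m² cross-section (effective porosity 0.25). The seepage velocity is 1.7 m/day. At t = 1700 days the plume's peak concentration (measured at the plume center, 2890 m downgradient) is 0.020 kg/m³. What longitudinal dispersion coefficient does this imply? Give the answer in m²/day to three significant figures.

0.0906 m²/day

At the plume center C_max = M/(n_e·A·√(4πDt)), so D = M²/(4πt·(n_e·A·C_max)²).
n_e·A·C_max = 0.25 × 35 × 0.020 = 0.1750 kg/m.
D = 7.7²/(4π × 1700 × 0.1750²) = 0.0906 m²/day.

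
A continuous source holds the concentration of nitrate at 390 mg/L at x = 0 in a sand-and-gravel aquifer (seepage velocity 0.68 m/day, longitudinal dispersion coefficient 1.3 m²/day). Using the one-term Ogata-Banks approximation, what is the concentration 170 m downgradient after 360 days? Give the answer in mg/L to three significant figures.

387 mg/L

For a continuous step input, C/C₀ ≈ ½·erfc((x−vt)/(2√(Dt))).
vt = 0.68 × 360 = 244.8 m and 2√(Dt) = 2√(1.3 × 360) = 43.27 m.
Argument (x−vt)/(2√(Dt)) = (170 − 244.8)/43.27 = -1.729; ½·erfc(-1.729) = 0.9928.
C = 390 × 0.9928 = 387 mg/L.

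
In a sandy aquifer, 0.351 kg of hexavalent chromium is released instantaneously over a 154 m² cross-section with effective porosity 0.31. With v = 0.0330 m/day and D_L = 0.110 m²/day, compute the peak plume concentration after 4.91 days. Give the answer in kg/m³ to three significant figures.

0.00282 kg/m³

The peak of an instantaneous 1D plume sits at x = vt; there the Gaussian factor is 1 and C_max = M/(n_e·A·√(4πDt)), where n_e·A is the pore area the mass is dissolved in.
√(4πDt) = √(4π × 0.110 × 4.91) = 2.605 m, so C_max = 0.351/(0.31 × 154 × 2.605) = 0.00282 kg/m³.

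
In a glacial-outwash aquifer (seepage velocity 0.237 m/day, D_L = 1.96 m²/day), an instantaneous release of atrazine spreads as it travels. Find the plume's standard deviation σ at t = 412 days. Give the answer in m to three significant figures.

40.2 m

Dispersive spreading gives a Gaussian with σ² = 2Dt; advection only shifts the center.
σ = √(2 × 1.96 × 412) = 40.2 m.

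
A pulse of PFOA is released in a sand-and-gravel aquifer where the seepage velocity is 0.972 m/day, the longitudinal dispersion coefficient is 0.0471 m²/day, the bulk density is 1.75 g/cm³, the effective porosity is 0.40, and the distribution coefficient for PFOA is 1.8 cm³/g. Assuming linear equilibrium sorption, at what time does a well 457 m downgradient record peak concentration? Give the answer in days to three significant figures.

4170 days

Retardation factor R = 1 + ρ_b·K_d/n = 1 + 1.75 × 1.8/0.40 = 8.875.
Sorption retards both mechanisms: v_R = v/R = 0.1095 m/day, D_R = D/R = 0.005307 m²/day.
Peak time from v_R²t² + 2D_R t − x² = 0: t = (√(D_R² + v_R²x²) − D_R)/v_R².
√(D_R² + v_R²x²) = √(0.005307² + 0.1095² × 457²) = 50.04; v_R² = 0.01199.
t = (50.04 − 0.005307)/0.01199 = 4170 days.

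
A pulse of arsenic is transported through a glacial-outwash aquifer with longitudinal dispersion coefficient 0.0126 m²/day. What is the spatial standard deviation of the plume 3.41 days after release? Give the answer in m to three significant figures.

0.293 m

Dispersive spreading gives a Gaussian with σ² = 2Dt; advection only shifts the center.
σ = √(2 × 0.0126 × 3.41) = 0.293 m.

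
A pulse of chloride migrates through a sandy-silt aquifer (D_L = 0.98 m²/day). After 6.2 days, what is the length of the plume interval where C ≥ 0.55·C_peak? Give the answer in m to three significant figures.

7.62 m

The plume is Gaussian with σ = √(2Dt) = √(2 × 0.98 × 6.2) = 3.486 m.
C/C_peak = exp(−Δx²/(2σ²)) = 0.55 ⇒ Δx = σ·√(−2 ln 0.55) = 3.486 × 1.093 = 3.810 m.
Width = 2Δx = 7.62 m.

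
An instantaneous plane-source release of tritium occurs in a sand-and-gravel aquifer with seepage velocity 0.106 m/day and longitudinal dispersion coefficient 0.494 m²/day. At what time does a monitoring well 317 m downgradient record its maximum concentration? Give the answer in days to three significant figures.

2950 days

For the 1D instantaneous-source solution, setting ∂C/∂t = 0 at fixed x gives v²t² + 2Dt − x² = 0, so t = (√(D² + v²x²) − D)/v².
√(D² + v²x²) = √(0.494² + 0.106² × 317²) = 33.61; v² = 0.011236.
t = (33.61 − 0.494)/0.011236 = 2950 days (vs. the pure-advection estimate x/v = 2990 d).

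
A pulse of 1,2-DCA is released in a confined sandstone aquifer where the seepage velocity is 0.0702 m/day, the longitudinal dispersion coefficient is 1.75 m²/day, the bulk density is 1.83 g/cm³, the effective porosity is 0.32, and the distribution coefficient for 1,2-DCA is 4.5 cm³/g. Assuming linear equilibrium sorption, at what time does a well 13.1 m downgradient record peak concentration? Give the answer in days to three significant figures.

1230 days

Retardation factor R = 1 + ρ_b·K_d/n = 1 + 1.83 × 4.5/0.32 = 26.73.
Sorption retards both mechanisms: v_R = v/R = 0.002626 m/day, D_R = D/R = 0.06547 m²/day.
Peak time from v_R²t² + 2D_R t − x² = 0: t = (√(D_R² + v_R²x²) − D_R)/v_R².
√(D_R² + v_R²x²) = √(0.06547² + 0.002626² × 13.1²) = 0.07396; v_R² = 6.896e-06.
t = (0.07396 − 0.06547)/6.896e-06 = 1230 days.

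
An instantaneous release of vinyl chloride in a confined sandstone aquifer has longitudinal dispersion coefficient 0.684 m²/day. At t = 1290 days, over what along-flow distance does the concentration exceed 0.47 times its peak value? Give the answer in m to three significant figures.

103 m

The plume is Gaussian with σ = √(2Dt) = √(2 × 0.684 × 1290) = 42.01 m.
C/C_peak = exp(−Δx²/(2σ²)) = 0.47 ⇒ Δx = σ·√(−2 ln 0.47) = 42.01 × 1.229 = 51.63 m.
Width = 2Δx = 103 m.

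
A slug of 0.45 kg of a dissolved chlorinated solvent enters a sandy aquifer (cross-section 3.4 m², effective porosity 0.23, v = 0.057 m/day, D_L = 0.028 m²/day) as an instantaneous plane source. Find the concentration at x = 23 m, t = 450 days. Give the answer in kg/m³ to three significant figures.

For an instantaneous plane source, C(x,t) = M/(n_e·A·√(4πDt)) · exp(−(x−vt)²/(4Dt)), with n_e·A the pore (flow) area.
Plume center vt = 0.057 × 450 = 25.65 m, so the well at 23 m is 2.65 m upgradient of the peak.
√(4πDt) = 12.58 m, giving peak height M/(n_e·A·√(4πDt)) = 0.45/(0.23 × 3.4 × 12.58) = 0.04574 kg/m³.
(x−vt)²/(4Dt) = (-2.65)²/(4 × 0.028 × 450) = 0.1393; exp(−0.1393) = 0.8700.
C = 0.04574 × 0.8700 = 0.0398 kg/m³.

0.0398 kg/m³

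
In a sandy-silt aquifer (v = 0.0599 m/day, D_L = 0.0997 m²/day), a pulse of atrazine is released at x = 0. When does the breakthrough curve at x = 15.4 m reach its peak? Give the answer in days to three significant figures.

231 days

For the 1D instantaneous-source solution, setting ∂C/∂t = 0 at fixed x gives v²t² + 2Dt − x² = 0, so t = (√(D² + v²x²) − D)/v².
√(D² + v²x²) = √(0.0997² + 0.0599² × 15.4²) = 0.9278; v² = 0.00358801.
t = (0.9278 − 0.0997)/0.00358801 = 231 days (vs. the pure-advection estimate x/v = 257 d).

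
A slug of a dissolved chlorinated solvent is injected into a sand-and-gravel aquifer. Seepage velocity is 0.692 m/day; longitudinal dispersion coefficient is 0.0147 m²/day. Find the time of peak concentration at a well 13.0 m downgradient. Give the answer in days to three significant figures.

18.8 days

For the 1D instantaneous-source solution, setting ∂C/∂t = 0 at fixed x gives v²t² + 2Dt − x² = 0, so t = (√(D² + v²x²) − D)/v².
√(D² + v²x²) = √(0.0147² + 0.692² × 13.0²) = 8.996; v² = 0.478864.
t = (8.996 − 0.0147)/0.478864 = 18.8 days (vs. the pure-advection estimate x/v = 18.8 d).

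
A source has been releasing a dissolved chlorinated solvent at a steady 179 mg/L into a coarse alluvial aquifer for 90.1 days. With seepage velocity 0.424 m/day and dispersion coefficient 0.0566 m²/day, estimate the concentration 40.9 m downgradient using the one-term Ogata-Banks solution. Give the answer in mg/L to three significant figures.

For a continuous step input, C/C₀ ≈ ½·erfc((x−vt)/(2√(Dt))).
vt = 0.424 × 90.1 = 38.2024 m and 2√(Dt) = 2√(0.0566 × 90.1) = 4.516 m.
Argument (x−vt)/(2√(Dt)) = (40.9 − 38.2024)/4.516 = 0.5973; ½·erfc(0.5973) = 0.1991.
C = 179 × 0.1991 = 35.6 mg/L.

35.6 mg/L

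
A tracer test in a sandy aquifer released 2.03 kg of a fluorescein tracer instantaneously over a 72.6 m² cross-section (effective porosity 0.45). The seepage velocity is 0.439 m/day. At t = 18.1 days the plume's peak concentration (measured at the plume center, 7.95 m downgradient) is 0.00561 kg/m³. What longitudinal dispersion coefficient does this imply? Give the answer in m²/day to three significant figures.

0.539 m²/day

At the plume center C_max = M/(n_e·A·√(4πDt)), so D = M²/(4πt·(n_e·A·C_max)²).
n_e·A·C_max = 0.45 × 72.6 × 0.00561 = 0.1833 kg/m.
D = 2.03²/(4π × 18.1 × 0.1833²) = 0.539 m²/day.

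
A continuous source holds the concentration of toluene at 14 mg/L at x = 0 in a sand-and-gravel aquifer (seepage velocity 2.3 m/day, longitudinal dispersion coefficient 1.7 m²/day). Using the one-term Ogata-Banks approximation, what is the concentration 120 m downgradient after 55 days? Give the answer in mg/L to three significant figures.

For a continuous step input, C/C₀ ≈ ½·erfc((x−vt)/(2√(Dt))).
vt = 2.3 × 55 = 126.5 m and 2√(Dt) = 2√(1.7 × 55) = 19.34 m.
Argument (x−vt)/(2√(Dt)) = (120 − 126.5)/19.34 = -0.3361; ½·erfc(-0.3361) = 0.6827.
C = 14 × 0.6827 = 9.56 mg/L.

9.56 mg/L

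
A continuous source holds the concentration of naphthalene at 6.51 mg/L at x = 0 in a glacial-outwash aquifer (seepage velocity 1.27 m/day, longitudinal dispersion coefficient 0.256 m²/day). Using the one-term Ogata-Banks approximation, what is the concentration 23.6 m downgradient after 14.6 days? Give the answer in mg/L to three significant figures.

For a continuous step input, C/C₀ ≈ ½·erfc((x−vt)/(2√(Dt))).
vt = 1.27 × 14.6 = 18.542 m and 2√(Dt) = 2√(0.256 × 14.6) = 3.867 m.
Argument (x−vt)/(2√(Dt)) = (23.6 − 18.542)/3.867 = 1.308; ½·erfc(1.308) = 0.03217.
C = 6.51 × 0.03217 = 0.209 mg/L.

0.209 mg/L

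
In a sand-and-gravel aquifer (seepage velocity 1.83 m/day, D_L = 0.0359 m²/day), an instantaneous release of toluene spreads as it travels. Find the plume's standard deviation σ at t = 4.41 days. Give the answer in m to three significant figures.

0.563 m

Dispersive spreading gives a Gaussian with σ² = 2Dt; advection only shifts the center.
σ = √(2 × 0.0359 × 4.41) = 0.563 m.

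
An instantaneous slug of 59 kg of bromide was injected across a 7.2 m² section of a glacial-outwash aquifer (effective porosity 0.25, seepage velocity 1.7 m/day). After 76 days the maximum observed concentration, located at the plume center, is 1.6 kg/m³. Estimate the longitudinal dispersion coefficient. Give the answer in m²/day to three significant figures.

0.439 m²/day

At the plume center C_max = M/(n_e·A·√(4πDt)), so D = M²/(4πt·(n_e·A·C_max)²).
n_e·A·C_max = 0.25 × 7.2 × 1.6 = 2.880 kg/m.
D = 59²/(4π × 76 × 2.880²) = 0.439 m²/day.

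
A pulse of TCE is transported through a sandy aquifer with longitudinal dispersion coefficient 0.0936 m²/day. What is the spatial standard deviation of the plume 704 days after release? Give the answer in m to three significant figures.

Dispersive spreading gives a Gaussian with σ² = 2Dt; advection only shifts the center.
σ = √(2 × 0.0936 × 704) = 11.5 m.

11.5 m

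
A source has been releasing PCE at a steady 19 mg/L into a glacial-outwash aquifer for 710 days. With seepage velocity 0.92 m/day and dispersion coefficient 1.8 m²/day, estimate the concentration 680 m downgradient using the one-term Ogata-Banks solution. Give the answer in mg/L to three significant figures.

For a continuous step input, C/C₀ ≈ ½·erfc((x−vt)/(2√(Dt))).
vt = 0.92 × 710 = 653.2 m and 2√(Dt) = 2√(1.8 × 710) = 71.50 m.
Argument (x−vt)/(2√(Dt)) = (680 − 653.2)/71.50 = 0.3748; ½·erfc(0.3748) = 0.2980.
C = 19 × 0.2980 = 5.66 mg/L.

5.66 mg/L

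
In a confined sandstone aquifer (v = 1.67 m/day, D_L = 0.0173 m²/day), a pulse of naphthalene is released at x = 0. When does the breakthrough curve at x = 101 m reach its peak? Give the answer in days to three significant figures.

60.5 days

For the 1D instantaneous-source solution, setting ∂C/∂t = 0 at fixed x gives v²t² + 2Dt − x² = 0, so t = (√(D² + v²x²) − D)/v².
√(D² + v²x²) = √(0.0173² + 1.67² × 101²) = 168.7; v² = 2.7889.
t = (168.7 − 0.0173)/2.7889 = 60.5 days (vs. the pure-advection estimate x/v = 60.5 d).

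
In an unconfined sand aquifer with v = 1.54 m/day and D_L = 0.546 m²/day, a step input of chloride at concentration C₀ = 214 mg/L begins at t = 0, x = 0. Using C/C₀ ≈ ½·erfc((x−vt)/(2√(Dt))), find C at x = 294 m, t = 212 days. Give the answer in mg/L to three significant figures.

For a continuous step input, C/C₀ ≈ ½·erfc((x−vt)/(2√(Dt))).
vt = 1.54 × 212 = 326.48 m and 2√(Dt) = 2√(0.546 × 212) = 21.52 m.
Argument (x−vt)/(2√(Dt)) = (294 − 326.48)/21.52 = -1.509; ½·erfc(-1.509) = 0.9836.
C = 214 × 0.9836 = 210 mg/L.

210 mg/L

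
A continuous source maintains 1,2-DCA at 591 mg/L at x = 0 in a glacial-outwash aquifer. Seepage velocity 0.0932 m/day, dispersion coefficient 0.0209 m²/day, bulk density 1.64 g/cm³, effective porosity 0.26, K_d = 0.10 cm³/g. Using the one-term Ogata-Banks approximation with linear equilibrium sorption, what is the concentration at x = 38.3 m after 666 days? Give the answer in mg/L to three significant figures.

Retardation factor R = 1 + ρ_b·K_d/n = 1 + 1.64 × 0.10/0.26 = 1.631.
Sorption retards both mechanisms: v_R = v/R = 0.05714 m/day, D_R = D/R = 0.01281 m²/day.
v_R·t = 0.05714 × 666 = 38.05524 m; 2√(D_R t) = 5.842 m; argument = (38.3 − 38.05524)/5.842 = 0.04190.
C = C₀ × ½·erfc(0.04190) = 591 × 0.4764 = 282 mg/L.

282 mg/L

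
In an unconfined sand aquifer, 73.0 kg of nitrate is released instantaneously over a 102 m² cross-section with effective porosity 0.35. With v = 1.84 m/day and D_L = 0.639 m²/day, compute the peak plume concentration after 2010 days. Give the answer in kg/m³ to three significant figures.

0.0161 kg/m³

The peak of an instantaneous 1D plume sits at x = vt; there the Gaussian factor is 1 and C_max = M/(n_e·A·√(4πDt)), where n_e·A is the pore area the mass is dissolved in.
√(4πDt) = √(4π × 0.639 × 2010) = 127.0 m, so C_max = 73.0/(0.35 × 102 × 127.0) = 0.0161 kg/m³.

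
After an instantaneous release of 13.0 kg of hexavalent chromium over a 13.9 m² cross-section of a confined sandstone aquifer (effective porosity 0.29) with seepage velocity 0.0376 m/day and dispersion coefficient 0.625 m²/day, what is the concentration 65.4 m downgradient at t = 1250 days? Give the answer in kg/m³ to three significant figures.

0.0292 kg/m³

For an instantaneous plane source, C(x,t) = M/(n_e·A·√(4πDt)) · exp(−(x−vt)²/(4Dt)), with n_e·A the pore (flow) area.
Plume center vt = 0.0376 × 1250 = 47 m, so the well at 65.4 m is 18.4 m downgradient of the peak.
√(4πDt) = 99.08 m, giving peak height M/(n_e·A·√(4πDt)) = 13.0/(0.29 × 13.9 × 99.08) = 0.03255 kg/m³.
(x−vt)²/(4Dt) = (18.4)²/(4 × 0.625 × 1250) = 0.1083; exp(−0.1083) = 0.8974.
C = 0.03255 × 0.8974 = 0.0292 kg/m³.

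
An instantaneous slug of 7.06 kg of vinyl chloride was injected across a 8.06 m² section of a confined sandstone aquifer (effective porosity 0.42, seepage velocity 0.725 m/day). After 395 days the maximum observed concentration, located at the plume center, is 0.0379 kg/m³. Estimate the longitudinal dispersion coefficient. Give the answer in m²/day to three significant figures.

0.610 m²/day

At the plume center C_max = M/(n_e·A·√(4πDt)), so D = M²/(4πt·(n_e·A·C_max)²).
n_e·A·C_max = 0.42 × 8.06 × 0.0379 = 0.1283 kg/m.
D = 7.06²/(4π × 395 × 0.1283²) = 0.610 m²/day.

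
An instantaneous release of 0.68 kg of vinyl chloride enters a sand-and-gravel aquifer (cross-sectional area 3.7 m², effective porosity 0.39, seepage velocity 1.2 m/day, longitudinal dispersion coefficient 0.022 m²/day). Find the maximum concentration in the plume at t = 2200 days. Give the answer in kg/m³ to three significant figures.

The peak of an instantaneous 1D plume sits at x = vt; there the Gaussian factor is 1 and C_max = M/(n_e·A·√(4πDt)), where n_e·A is the pore area the mass is dissolved in.
√(4πDt) = √(4π × 0.022 × 2200) = 24.66 m, so C_max = 0.68/(0.39 × 3.7 × 24.66) = 0.0191 kg/m³.

0.0191 kg/m³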